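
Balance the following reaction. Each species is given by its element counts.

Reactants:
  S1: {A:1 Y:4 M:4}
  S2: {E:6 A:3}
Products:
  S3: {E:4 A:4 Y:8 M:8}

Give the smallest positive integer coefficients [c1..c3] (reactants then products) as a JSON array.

E: 6·0+2·6 = 12 | 3·4 = 12
A: 6·1+2·3 = 12 | 3·4 = 12
Y: 6·4+2·0 = 24 | 3·8 = 24
M: 6·4+2·0 = 24 | 3·8 = 24
gcd(6,2,3) = 1

Coefficients: [6, 2, 3]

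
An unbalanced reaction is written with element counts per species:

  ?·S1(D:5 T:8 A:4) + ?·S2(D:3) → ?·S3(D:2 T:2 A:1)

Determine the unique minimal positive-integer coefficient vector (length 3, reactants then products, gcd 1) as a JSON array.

Coefficients: [1, 1, 4]

D: 1·5+1·3 = 8 | 4·2 = 8
T: 1·8+1·0 = 8 | 4·2 = 8
A: 1·4+1·0 = 4 | 4·1 = 4
gcd(1,1,4) = 1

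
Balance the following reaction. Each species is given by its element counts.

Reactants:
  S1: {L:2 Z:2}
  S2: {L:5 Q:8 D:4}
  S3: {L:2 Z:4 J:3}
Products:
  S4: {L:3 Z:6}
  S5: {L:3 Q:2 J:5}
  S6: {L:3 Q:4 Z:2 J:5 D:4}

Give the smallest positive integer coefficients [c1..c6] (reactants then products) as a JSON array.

Coefficients: [3, 1, 5, 4, 2, 1]

L: 3·2+1·5+5·2 = 21 | 4·3+2·3+1·3 = 21
Q: 3·0+1·8+5·0 = 8 | 4·0+2·2+1·4 = 8
Z: 3·2+1·0+5·4 = 26 | 4·6+2·0+1·2 = 26
J: 3·0+1·0+5·3 = 15 | 4·0+2·5+1·5 = 15
D: 3·0+1·4+5·0 = 4 | 4·0+2·0+1·4 = 4
gcd(3,1,5,4,2,1) = 1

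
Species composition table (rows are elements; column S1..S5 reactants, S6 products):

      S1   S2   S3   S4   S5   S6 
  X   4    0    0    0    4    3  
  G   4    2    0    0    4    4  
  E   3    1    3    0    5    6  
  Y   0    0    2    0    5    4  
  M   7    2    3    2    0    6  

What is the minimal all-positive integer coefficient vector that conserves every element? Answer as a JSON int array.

Coefficients: [1, 2, 3, 2, 2, 4]

X: 1·4+2·0+3·0+2·0+2·4 = 12 | 4·3 = 12
G: 1·4+2·2+3·0+2·0+2·4 = 16 | 4·4 = 16
E: 1·3+2·1+3·3+2·0+2·5 = 24 | 4·6 = 24
Y: 1·0+2·0+3·2+2·0+2·5 = 16 | 4·4 = 16
M: 1·7+2·2+3·3+2·2+2·0 = 24 | 4·6 = 24
gcd(1,2,3,2,2,4) = 1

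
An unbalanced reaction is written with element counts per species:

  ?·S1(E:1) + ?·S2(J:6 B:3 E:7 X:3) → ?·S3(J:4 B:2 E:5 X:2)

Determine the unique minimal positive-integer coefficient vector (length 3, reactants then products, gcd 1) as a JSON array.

J: 1·0+2·6 = 12 | 3·4 = 12
B: 1·0+2·3 = 6 | 3·2 = 6
E: 1·1+2·7 = 15 | 3·5 = 15
X: 1·0+2·3 = 6 | 3·2 = 6
gcd(1,2,3) = 1

Coefficients: [1, 2, 3]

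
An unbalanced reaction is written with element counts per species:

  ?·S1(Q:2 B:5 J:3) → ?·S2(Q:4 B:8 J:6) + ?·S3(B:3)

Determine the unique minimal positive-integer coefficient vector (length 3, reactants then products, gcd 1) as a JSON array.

Coefficients: [6, 3, 2]

Q: 6·2 = 12 | 3·4+2·0 = 12
B: 6·5 = 30 | 3·8+2·3 = 30
J: 6·3 = 18 | 3·6+2·0 = 18
gcd(6,3,2) = 1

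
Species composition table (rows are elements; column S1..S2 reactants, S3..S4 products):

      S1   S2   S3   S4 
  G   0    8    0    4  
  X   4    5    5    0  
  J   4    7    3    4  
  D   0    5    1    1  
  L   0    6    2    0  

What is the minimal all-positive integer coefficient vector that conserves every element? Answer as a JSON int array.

Coefficients: [5, 2, 6, 4]

G: 5·0+2·8 = 16 | 6·0+4·4 = 16
X: 5·4+2·5 = 30 | 6·5+4·0 = 30
J: 5·4+2·7 = 34 | 6·3+4·4 = 34
D: 5·0+2·5 = 10 | 6·1+4·1 = 10
L: 5·0+2·6 = 12 | 6·2+4·0 = 12
gcd(5,2,6,4) = 1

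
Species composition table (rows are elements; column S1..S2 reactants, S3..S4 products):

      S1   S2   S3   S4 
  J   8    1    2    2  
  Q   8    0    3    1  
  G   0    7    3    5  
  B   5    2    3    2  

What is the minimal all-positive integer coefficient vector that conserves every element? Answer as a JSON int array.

Coefficients: [1, 4, 1, 5]

J: 1·8+4·1 = 12 | 1·2+5·2 = 12
Q: 1·8+4·0 = 8 | 1·3+5·1 = 8
G: 1·0+4·7 = 28 | 1·3+5·5 = 28
B: 1·5+4·2 = 13 | 1·3+5·2 = 13
gcd(1,4,1,5) = 1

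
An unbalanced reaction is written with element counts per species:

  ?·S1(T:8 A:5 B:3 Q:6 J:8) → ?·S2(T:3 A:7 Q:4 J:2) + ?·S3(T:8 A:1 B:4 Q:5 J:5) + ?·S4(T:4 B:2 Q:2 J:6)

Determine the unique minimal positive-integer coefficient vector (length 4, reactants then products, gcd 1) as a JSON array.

T: 6·8 = 48 | 4·3+2·8+5·4 = 48
A: 6·5 = 30 | 4·7+2·1+5·0 = 30
B: 6·3 = 18 | 4·0+2·4+5·2 = 18
Q: 6·6 = 36 | 4·4+2·5+5·2 = 36
J: 6·8 = 48 | 4·2+2·5+5·6 = 48
gcd(6,4,2,5) = 1

Coefficients: [6, 4, 2, 5]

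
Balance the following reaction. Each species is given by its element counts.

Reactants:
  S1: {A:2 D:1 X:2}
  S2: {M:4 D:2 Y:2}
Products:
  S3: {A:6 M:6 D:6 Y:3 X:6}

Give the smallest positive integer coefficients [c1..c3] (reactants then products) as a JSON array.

Coefficients: [6, 3, 2]

A: 6·2+3·0 = 12 | 2·6 = 12
M: 6·0+3·4 = 12 | 2·6 = 12
D: 6·1+3·2 = 12 | 2·6 = 12
Y: 6·0+3·2 = 6 | 2·3 = 6
X: 6·2+3·0 = 12 | 2·6 = 12
gcd(6,3,2) = 1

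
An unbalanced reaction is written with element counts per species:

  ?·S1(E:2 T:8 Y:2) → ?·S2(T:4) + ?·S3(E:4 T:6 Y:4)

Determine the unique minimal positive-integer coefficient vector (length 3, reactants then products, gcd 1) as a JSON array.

E: 4·2 = 8 | 5·0+2·4 = 8
T: 4·8 = 32 | 5·4+2·6 = 32
Y: 4·2 = 8 | 5·0+2·4 = 8
gcd(4,5,2) = 1

Coefficients: [4, 5, 2]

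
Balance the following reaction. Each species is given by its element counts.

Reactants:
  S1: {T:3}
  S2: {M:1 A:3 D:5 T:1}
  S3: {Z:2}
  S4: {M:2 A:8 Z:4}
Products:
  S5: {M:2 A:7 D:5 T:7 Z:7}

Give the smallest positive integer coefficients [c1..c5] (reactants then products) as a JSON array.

Coefficients: [4, 2, 5, 1, 2]

M: 4·0+2·1+5·0+1·2 = 4 | 2·2 = 4
A: 4·0+2·3+5·0+1·8 = 14 | 2·7 = 14
D: 4·0+2·5+5·0+1·0 = 10 | 2·5 = 10
T: 4·3+2·1+5·0+1·0 = 14 | 2·7 = 14
Z: 4·0+2·0+5·2+1·4 = 14 | 2·7 = 14
gcd(4,2,5,1,2) = 1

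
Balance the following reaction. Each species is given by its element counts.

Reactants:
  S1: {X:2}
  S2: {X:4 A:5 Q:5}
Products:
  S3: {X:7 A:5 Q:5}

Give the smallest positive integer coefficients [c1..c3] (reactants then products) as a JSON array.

X: 3·2+2·4 = 14 | 2·7 = 14
A: 3·0+2·5 = 10 | 2·5 = 10
Q: 3·0+2·5 = 10 | 2·5 = 10
gcd(3,2,2) = 1

Coefficients: [3, 2, 2]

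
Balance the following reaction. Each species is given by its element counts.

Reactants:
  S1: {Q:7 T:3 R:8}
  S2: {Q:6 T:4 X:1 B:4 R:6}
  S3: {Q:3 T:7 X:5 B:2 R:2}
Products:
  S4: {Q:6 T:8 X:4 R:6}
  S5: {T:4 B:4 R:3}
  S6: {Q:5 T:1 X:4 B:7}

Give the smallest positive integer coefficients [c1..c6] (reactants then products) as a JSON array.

Q: 1·7+3·6+5·3 = 40 | 5·6+2·0+2·5 = 40
T: 1·3+3·4+5·7 = 50 | 5·8+2·4+2·1 = 50
X: 1·0+3·1+5·5 = 28 | 5·4+2·0+2·4 = 28
B: 1·0+3·4+5·2 = 22 | 5·0+2·4+2·7 = 22
R: 1·8+3·6+5·2 = 36 | 5·6+2·3+2·0 = 36
gcd(1,3,5,5,2,2) = 1

Coefficients: [1, 3, 5, 5, 2, 2]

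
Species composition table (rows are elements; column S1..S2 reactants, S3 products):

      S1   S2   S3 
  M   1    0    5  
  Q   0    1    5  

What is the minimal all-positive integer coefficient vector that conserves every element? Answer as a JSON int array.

M: 5·1+5·0 = 5 | 1·5 = 5
Q: 5·0+5·1 = 5 | 1·5 = 5
gcd(5,5,1) = 1

Coefficients: [5, 5, 1]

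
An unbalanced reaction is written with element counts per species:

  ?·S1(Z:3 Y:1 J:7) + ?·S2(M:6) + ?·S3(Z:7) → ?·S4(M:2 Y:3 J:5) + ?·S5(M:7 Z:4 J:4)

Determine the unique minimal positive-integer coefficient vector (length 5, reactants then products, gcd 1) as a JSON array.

M: 3·0+5·6+1·0 = 30 | 1·2+4·7 = 30
Z: 3·3+5·0+1·7 = 16 | 1·0+4·4 = 16
Y: 3·1+5·0+1·0 = 3 | 1·3+4·0 = 3
J: 3·7+5·0+1·0 = 21 | 1·5+4·4 = 21
gcd(3,5,1,1,4) = 1

Coefficients: [3, 5, 1, 1, 4]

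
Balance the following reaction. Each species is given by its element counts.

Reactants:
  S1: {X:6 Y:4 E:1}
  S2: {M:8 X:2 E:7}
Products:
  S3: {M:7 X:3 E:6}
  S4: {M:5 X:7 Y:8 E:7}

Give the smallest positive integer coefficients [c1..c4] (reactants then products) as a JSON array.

Coefficients: [2, 5, 5, 1]

M: 2·0+5·8 = 40 | 5·7+1·5 = 40
X: 2·6+5·2 = 22 | 5·3+1·7 = 22
Y: 2·4+5·0 = 8 | 5·0+1·8 = 8
E: 2·1+5·7 = 37 | 5·6+1·7 = 37
gcd(2,5,5,1) = 1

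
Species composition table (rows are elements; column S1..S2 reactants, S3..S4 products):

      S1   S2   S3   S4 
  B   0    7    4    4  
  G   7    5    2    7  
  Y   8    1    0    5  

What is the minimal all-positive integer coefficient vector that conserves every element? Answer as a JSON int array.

B: 2·0+4·7 = 28 | 3·4+4·4 = 28
G: 2·7+4·5 = 34 | 3·2+4·7 = 34
Y: 2·8+4·1 = 20 | 3·0+4·5 = 20
gcd(2,4,3,4) = 1

Coefficients: [2, 4, 3, 4]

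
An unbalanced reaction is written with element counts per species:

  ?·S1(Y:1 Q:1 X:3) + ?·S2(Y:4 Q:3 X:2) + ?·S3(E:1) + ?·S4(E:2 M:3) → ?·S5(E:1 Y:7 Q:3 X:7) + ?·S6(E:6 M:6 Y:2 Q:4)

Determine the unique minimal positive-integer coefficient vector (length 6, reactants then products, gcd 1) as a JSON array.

E: 1·0+2·0+3·1+2·2 = 7 | 1·1+1·6 = 7
M: 1·0+2·0+3·0+2·3 = 6 | 1·0+1·6 = 6
Y: 1·1+2·4+3·0+2·0 = 9 | 1·7+1·2 = 9
Q: 1·1+2·3+3·0+2·0 = 7 | 1·3+1·4 = 7
X: 1·3+2·2+3·0+2·0 = 7 | 1·7+1·0 = 7
gcd(1,2,3,2,1,1) = 1

Coefficients: [1, 2, 3, 2, 1, 1]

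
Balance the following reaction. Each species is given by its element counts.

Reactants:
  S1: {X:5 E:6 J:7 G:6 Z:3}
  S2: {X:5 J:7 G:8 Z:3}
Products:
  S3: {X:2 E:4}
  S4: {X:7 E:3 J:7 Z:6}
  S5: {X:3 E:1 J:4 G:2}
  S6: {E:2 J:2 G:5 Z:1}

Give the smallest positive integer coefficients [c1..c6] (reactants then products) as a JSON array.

X: 5·5+1·5 = 30 | 2·2+2·7+4·3+6·0 = 30
E: 5·6+1·0 = 30 | 2·4+2·3+4·1+6·2 = 30
J: 5·7+1·7 = 42 | 2·0+2·7+4·4+6·2 = 42
G: 5·6+1·8 = 38 | 2·0+2·0+4·2+6·5 = 38
Z: 5·3+1·3 = 18 | 2·0+2·6+4·0+6·1 = 18
gcd(5,1,2,2,4,6) = 1

Coefficients: [5, 1, 2, 2, 4, 6]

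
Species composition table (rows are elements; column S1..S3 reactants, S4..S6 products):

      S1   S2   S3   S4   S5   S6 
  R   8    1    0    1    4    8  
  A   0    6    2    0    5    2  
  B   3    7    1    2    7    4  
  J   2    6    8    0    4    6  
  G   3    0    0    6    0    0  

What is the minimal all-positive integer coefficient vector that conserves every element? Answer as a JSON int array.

Coefficients: [6, 3, 1, 3, 2, 5]

R: 6·8+3·1+1·0 = 51 | 3·1+2·4+5·8 = 51
A: 6·0+3·6+1·2 = 20 | 3·0+2·5+5·2 = 20
B: 6·3+3·7+1·1 = 40 | 3·2+2·7+5·4 = 40
J: 6·2+3·6+1·8 = 38 | 3·0+2·4+5·6 = 38
G: 6·3+3·0+1·0 = 18 | 3·6+2·0+5·0 = 18
gcd(6,3,1,3,2,5) = 1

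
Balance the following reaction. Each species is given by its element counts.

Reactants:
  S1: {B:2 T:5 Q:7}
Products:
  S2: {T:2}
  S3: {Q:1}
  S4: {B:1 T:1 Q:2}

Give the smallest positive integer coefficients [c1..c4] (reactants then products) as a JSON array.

Coefficients: [2, 3, 6, 4]

B: 2·2 = 4 | 3·0+6·0+4·1 = 4
T: 2·5 = 10 | 3·2+6·0+4·1 = 10
Q: 2·7 = 14 | 3·0+6·1+4·2 = 14
gcd(2,3,6,4) = 1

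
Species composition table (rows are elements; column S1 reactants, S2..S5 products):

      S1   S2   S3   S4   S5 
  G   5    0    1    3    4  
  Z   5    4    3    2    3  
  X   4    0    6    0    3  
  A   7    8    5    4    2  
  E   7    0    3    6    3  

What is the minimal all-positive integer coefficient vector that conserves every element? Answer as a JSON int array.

G: 6·5 = 30 | 1·0+2·1+4·3+4·4 = 30
Z: 6·5 = 30 | 1·4+2·3+4·2+4·3 = 30
X: 6·4 = 24 | 1·0+2·6+4·0+4·3 = 24
A: 6·7 = 42 | 1·8+2·5+4·4+4·2 = 42
E: 6·7 = 42 | 1·0+2·3+4·6+4·3 = 42
gcd(6,1,2,4,4) = 1

Coefficients: [6, 1, 2, 4, 4]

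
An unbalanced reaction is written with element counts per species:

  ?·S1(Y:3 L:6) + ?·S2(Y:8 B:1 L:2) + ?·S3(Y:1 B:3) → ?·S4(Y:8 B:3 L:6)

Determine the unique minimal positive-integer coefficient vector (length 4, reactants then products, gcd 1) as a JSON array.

Coefficients: [4, 3, 4, 5]

Y: 4·3+3·8+4·1 = 40 | 5·8 = 40
B: 4·0+3·1+4·3 = 15 | 5·3 = 15
L: 4·6+3·2+4·0 = 30 | 5·6 = 30
gcd(4,3,4,5) = 1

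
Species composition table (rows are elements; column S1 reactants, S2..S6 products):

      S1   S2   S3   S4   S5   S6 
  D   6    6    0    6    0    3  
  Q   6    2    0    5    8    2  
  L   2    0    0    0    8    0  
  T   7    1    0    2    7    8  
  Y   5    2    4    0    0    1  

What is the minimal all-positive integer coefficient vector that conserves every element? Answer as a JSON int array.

D: 4·6 = 24 | 1·6+4·0+2·6+1·0+2·3 = 24
Q: 4·6 = 24 | 1·2+4·0+2·5+1·8+2·2 = 24
L: 4·2 = 8 | 1·0+4·0+2·0+1·8+2·0 = 8
T: 4·7 = 28 | 1·1+4·0+2·2+1·7+2·8 = 28
Y: 4·5 = 20 | 1·2+4·4+2·0+1·0+2·1 = 20
gcd(4,1,4,2,1,2) = 1

Coefficients: [4, 1, 4, 2, 1, 2]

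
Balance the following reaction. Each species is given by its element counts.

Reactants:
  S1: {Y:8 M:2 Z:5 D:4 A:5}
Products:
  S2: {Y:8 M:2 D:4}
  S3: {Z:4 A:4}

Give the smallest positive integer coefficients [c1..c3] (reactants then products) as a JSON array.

Y: 4·8 = 32 | 4·8+5·0 = 32
M: 4·2 = 8 | 4·2+5·0 = 8
Z: 4·5 = 20 | 4·0+5·4 = 20
D: 4·4 = 16 | 4·4+5·0 = 16
A: 4·5 = 20 | 4·0+5·4 = 20
gcd(4,4,5) = 1

Coefficients: [4, 4, 5]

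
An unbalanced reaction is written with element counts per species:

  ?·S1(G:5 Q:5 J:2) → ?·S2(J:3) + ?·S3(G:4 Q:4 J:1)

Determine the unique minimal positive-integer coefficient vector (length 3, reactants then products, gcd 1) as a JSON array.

Coefficients: [4, 1, 5]

G: 4·5 = 20 | 1·0+5·4 = 20
Q: 4·5 = 20 | 1·0+5·4 = 20
J: 4·2 = 8 | 1·3+5·1 = 8
gcd(4,1,5) = 1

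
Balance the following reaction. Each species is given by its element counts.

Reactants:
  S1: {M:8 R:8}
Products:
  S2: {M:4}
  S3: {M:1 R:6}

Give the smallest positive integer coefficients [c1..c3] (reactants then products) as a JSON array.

Coefficients: [3, 5, 4]

M: 3·8 = 24 | 5·4+4·1 = 24
R: 3·8 = 24 | 5·0+4·6 = 24
gcd(3,5,4) = 1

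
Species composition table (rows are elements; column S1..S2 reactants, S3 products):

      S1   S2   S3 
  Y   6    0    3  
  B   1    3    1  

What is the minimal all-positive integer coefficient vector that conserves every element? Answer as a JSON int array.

Y: 3·6+1·0 = 18 | 6·3 = 18
B: 3·1+1·3 = 6 | 6·1 = 6
gcd(3,1,6) = 1

Coefficients: [3, 1, 6]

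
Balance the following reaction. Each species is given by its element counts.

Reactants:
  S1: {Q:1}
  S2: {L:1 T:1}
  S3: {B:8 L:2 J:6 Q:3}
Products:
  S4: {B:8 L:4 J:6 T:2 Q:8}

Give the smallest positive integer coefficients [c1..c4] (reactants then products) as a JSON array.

B: 5·0+2·0+1·8 = 8 | 1·8 = 8
L: 5·0+2·1+1·2 = 4 | 1·4 = 4
J: 5·0+2·0+1·6 = 6 | 1·6 = 6
T: 5·0+2·1+1·0 = 2 | 1·2 = 2
Q: 5·1+2·0+1·3 = 8 | 1·8 = 8
gcd(5,2,1,1) = 1

Coefficients: [5, 2, 1, 1]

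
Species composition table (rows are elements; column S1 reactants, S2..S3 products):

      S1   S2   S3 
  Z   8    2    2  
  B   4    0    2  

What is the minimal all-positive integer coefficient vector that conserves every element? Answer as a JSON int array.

Coefficients: [1, 2, 2]

Z: 1·8 = 8 | 2·2+2·2 = 8
B: 1·4 = 4 | 2·0+2·2 = 4
gcd(1,2,2) = 1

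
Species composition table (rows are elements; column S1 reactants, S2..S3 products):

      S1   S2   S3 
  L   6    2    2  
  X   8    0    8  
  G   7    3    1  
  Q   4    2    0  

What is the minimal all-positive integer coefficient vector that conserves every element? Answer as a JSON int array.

L: 1·6 = 6 | 2·2+1·2 = 6
X: 1·8 = 8 | 2·0+1·8 = 8
G: 1·7 = 7 | 2·3+1·1 = 7
Q: 1·4 = 4 | 2·2+1·0 = 4
gcd(1,2,1) = 1

Coefficients: [1, 2, 1]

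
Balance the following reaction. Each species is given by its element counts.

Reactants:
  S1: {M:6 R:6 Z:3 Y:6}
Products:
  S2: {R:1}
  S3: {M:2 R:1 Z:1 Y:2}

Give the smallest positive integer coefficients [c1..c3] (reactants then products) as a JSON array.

Coefficients: [1, 3, 3]

M: 1·6 = 6 | 3·0+3·2 = 6
R: 1·6 = 6 | 3·1+3·1 = 6
Z: 1·3 = 3 | 3·0+3·1 = 3
Y: 1·6 = 6 | 3·0+3·2 = 6
gcd(1,3,3) = 1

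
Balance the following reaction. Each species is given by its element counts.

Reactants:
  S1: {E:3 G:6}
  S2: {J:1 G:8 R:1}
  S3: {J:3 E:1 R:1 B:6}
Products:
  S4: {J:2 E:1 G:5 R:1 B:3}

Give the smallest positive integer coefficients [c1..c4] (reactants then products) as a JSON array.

Coefficients: [1, 3, 3, 6]

J: 1·0+3·1+3·3 = 12 | 6·2 = 12
E: 1·3+3·0+3·1 = 6 | 6·1 = 6
G: 1·6+3·8+3·0 = 30 | 6·5 = 30
R: 1·0+3·1+3·1 = 6 | 6·1 = 6
B: 1·0+3·0+3·6 = 18 | 6·3 = 18
gcd(1,3,3,6) = 1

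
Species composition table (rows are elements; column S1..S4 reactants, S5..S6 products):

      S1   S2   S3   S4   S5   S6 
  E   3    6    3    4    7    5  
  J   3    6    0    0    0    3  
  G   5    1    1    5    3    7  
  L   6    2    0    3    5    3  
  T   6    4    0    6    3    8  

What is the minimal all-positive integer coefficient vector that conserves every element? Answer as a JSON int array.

E: 3·3+1·6+6·3+5·4 = 53 | 4·7+5·5 = 53
J: 3·3+1·6+6·0+5·0 = 15 | 4·0+5·3 = 15
G: 3·5+1·1+6·1+5·5 = 47 | 4·3+5·7 = 47
L: 3·6+1·2+6·0+5·3 = 35 | 4·5+5·3 = 35
T: 3·6+1·4+6·0+5·6 = 52 | 4·3+5·8 = 52
gcd(3,1,6,5,4,5) = 1

Coefficients: [3, 1, 6, 5, 4, 5]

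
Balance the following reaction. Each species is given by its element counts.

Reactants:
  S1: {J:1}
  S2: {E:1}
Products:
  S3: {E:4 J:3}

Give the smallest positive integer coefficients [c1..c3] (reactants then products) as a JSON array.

E: 3·0+4·1 = 4 | 1·4 = 4
J: 3·1+4·0 = 3 | 1·3 = 3
gcd(3,4,1) = 1

Coefficients: [3, 4, 1]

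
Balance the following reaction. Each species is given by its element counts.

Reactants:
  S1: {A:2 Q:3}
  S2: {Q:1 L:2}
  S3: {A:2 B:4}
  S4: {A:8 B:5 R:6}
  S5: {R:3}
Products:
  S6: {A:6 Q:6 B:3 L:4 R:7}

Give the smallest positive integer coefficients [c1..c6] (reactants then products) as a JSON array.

Coefficients: [4, 6, 1, 1, 5, 3]

A: 4·2+6·0+1·2+1·8+5·0 = 18 | 3·6 = 18
Q: 4·3+6·1+1·0+1·0+5·0 = 18 | 3·6 = 18
B: 4·0+6·0+1·4+1·5+5·0 = 9 | 3·3 = 9
L: 4·0+6·2+1·0+1·0+5·0 = 12 | 3·4 = 12
R: 4·0+6·0+1·0+1·6+5·3 = 21 | 3·7 = 21
gcd(4,6,1,1,5,3) = 1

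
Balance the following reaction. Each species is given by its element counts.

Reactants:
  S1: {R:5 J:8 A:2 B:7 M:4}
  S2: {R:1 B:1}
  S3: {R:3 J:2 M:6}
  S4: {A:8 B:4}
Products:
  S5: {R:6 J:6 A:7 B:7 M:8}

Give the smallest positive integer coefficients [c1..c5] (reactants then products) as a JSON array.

R: 2·5+2·1+4·3+3·0 = 24 | 4·6 = 24
J: 2·8+2·0+4·2+3·0 = 24 | 4·6 = 24
A: 2·2+2·0+4·0+3·8 = 28 | 4·7 = 28
B: 2·7+2·1+4·0+3·4 = 28 | 4·7 = 28
M: 2·4+2·0+4·6+3·0 = 32 | 4·8 = 32
gcd(2,2,4,3,4) = 1

Coefficients: [2, 2, 4, 3, 4]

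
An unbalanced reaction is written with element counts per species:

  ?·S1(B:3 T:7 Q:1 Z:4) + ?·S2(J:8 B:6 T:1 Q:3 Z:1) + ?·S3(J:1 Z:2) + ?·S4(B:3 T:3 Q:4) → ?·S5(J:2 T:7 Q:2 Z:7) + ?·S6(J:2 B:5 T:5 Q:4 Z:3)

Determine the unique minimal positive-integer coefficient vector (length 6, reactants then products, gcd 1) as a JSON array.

J: 3·0+1·8+6·1+5·0 = 14 | 1·2+6·2 = 14
B: 3·3+1·6+6·0+5·3 = 30 | 1·0+6·5 = 30
T: 3·7+1·1+6·0+5·3 = 37 | 1·7+6·5 = 37
Q: 3·1+1·3+6·0+5·4 = 26 | 1·2+6·4 = 26
Z: 3·4+1·1+6·2+5·0 = 25 | 1·7+6·3 = 25
gcd(3,1,6,5,1,6) = 1

Coefficients: [3, 1, 6, 5, 1, 6]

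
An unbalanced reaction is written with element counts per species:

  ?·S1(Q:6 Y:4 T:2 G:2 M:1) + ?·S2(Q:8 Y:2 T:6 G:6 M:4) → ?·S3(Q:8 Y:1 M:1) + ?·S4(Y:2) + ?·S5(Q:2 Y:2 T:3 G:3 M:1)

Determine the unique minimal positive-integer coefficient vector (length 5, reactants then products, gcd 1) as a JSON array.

Q: 6·6+1·8 = 44 | 4·8+5·0+6·2 = 44
Y: 6·4+1·2 = 26 | 4·1+5·2+6·2 = 26
T: 6·2+1·6 = 18 | 4·0+5·0+6·3 = 18
G: 6·2+1·6 = 18 | 4·0+5·0+6·3 = 18
M: 6·1+1·4 = 10 | 4·1+5·0+6·1 = 10
gcd(6,1,4,5,6) = 1

Coefficients: [6, 1, 4, 5, 6]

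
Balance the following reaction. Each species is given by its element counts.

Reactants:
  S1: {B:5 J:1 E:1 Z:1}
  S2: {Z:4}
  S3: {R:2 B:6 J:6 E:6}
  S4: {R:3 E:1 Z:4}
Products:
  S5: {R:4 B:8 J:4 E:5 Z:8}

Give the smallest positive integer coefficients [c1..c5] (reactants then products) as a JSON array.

R: 4·0+3·0+2·2+4·3 = 16 | 4·4 = 16
B: 4·5+3·0+2·6+4·0 = 32 | 4·8 = 32
J: 4·1+3·0+2·6+4·0 = 16 | 4·4 = 16
E: 4·1+3·0+2·6+4·1 = 20 | 4·5 = 20
Z: 4·1+3·4+2·0+4·4 = 32 | 4·8 = 32
gcd(4,3,2,4,4) = 1

Coefficients: [4, 3, 2, 4, 4]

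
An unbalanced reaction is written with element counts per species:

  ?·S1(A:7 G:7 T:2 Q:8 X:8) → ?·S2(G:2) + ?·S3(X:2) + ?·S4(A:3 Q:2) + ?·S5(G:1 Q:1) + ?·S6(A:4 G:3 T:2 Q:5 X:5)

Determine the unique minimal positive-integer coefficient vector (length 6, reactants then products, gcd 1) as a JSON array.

A: 2·7 = 14 | 3·0+3·0+2·3+2·0+2·4 = 14
G: 2·7 = 14 | 3·2+3·0+2·0+2·1+2·3 = 14
T: 2·2 = 4 | 3·0+3·0+2·0+2·0+2·2 = 4
Q: 2·8 = 16 | 3·0+3·0+2·2+2·1+2·5 = 16
X: 2·8 = 16 | 3·0+3·2+2·0+2·0+2·5 = 16
gcd(2,3,3,2,2,2) = 1

Coefficients: [2, 3, 3, 2, 2, 2]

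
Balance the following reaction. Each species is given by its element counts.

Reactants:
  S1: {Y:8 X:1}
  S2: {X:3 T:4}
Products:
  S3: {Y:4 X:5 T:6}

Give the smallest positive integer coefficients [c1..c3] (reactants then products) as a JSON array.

Y: 1·8+3·0 = 8 | 2·4 = 8
X: 1·1+3·3 = 10 | 2·5 = 10
T: 1·0+3·4 = 12 | 2·6 = 12
gcd(1,3,2) = 1

Coefficients: [1, 3, 2]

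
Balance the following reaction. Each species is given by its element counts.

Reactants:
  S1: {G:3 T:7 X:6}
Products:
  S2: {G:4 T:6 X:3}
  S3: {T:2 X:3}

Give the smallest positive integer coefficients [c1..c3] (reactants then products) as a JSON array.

G: 4·3 = 12 | 3·4+5·0 = 12
T: 4·7 = 28 | 3·6+5·2 = 28
X: 4·6 = 24 | 3·3+5·3 = 24
gcd(4,3,5) = 1

Coefficients: [4, 3, 5]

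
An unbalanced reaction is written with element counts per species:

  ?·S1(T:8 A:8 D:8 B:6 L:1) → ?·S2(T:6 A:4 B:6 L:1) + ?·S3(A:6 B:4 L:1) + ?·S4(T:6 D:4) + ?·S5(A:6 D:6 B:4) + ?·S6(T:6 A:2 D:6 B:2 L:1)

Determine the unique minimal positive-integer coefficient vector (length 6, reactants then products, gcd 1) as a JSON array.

Coefficients: [6, 1, 4, 6, 3, 1]

T: 6·8 = 48 | 1·6+4·0+6·6+3·0+1·6 = 48
A: 6·8 = 48 | 1·4+4·6+6·0+3·6+1·2 = 48
D: 6·8 = 48 | 1·0+4·0+6·4+3·6+1·6 = 48
B: 6·6 = 36 | 1·6+4·4+6·0+3·4+1·2 = 36
L: 6·1 = 6 | 1·1+4·1+6·0+3·0+1·1 = 6
gcd(6,1,4,6,3,1) = 1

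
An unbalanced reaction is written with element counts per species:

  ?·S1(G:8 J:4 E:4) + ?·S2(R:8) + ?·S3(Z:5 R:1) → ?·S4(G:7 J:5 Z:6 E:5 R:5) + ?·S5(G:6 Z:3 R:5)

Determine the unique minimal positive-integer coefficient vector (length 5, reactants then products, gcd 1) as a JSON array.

G: 5·8+3·0+6·0 = 40 | 4·7+2·6 = 40
J: 5·4+3·0+6·0 = 20 | 4·5+2·0 = 20
Z: 5·0+3·0+6·5 = 30 | 4·6+2·3 = 30
E: 5·4+3·0+6·0 = 20 | 4·5+2·0 = 20
R: 5·0+3·8+6·1 = 30 | 4·5+2·5 = 30
gcd(5,3,6,4,2) = 1

Coefficients: [5, 3, 6, 4, 2]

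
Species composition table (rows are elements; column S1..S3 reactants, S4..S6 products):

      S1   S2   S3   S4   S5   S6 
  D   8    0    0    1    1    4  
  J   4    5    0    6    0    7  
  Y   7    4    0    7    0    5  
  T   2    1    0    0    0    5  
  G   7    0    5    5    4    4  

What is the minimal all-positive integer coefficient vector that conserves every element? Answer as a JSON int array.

Coefficients: [1, 3, 3, 2, 2, 1]

D: 1·8+3·0+3·0 = 8 | 2·1+2·1+1·4 = 8
J: 1·4+3·5+3·0 = 19 | 2·6+2·0+1·7 = 19
Y: 1·7+3·4+3·0 = 19 | 2·7+2·0+1·5 = 19
T: 1·2+3·1+3·0 = 5 | 2·0+2·0+1·5 = 5
G: 1·7+3·0+3·5 = 22 | 2·5+2·4+1·4 = 22
gcd(1,3,3,2,2,1) = 1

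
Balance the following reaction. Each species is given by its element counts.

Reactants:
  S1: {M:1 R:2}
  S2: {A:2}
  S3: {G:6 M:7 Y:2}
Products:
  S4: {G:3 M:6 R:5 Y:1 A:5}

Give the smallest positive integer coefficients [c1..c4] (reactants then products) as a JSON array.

Coefficients: [5, 5, 1, 2]

G: 5·0+5·0+1·6 = 6 | 2·3 = 6
M: 5·1+5·0+1·7 = 12 | 2·6 = 12
R: 5·2+5·0+1·0 = 10 | 2·5 = 10
Y: 5·0+5·0+1·2 = 2 | 2·1 = 2
A: 5·0+5·2+1·0 = 10 | 2·5 = 10
gcd(5,5,1,2) = 1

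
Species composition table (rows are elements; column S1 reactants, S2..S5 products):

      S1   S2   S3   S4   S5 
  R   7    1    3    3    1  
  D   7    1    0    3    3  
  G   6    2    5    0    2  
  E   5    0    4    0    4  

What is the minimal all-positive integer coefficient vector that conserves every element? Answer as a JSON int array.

R: 4·7 = 28 | 4·1+2·3+5·3+3·1 = 28
D: 4·7 = 28 | 4·1+2·0+5·3+3·3 = 28
G: 4·6 = 24 | 4·2+2·5+5·0+3·2 = 24
E: 4·5 = 20 | 4·0+2·4+5·0+3·4 = 20
gcd(4,4,2,5,3) = 1

Coefficients: [4, 4, 2, 5, 3]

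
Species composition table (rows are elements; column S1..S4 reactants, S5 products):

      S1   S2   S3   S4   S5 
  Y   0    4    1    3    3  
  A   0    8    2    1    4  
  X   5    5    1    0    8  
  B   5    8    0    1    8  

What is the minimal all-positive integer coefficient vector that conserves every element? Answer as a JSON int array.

Coefficients: [6, 1, 5, 2, 5]

Y: 6·0+1·4+5·1+2·3 = 15 | 5·3 = 15
A: 6·0+1·8+5·2+2·1 = 20 | 5·4 = 20
X: 6·5+1·5+5·1+2·0 = 40 | 5·8 = 40
B: 6·5+1·8+5·0+2·1 = 40 | 5·8 = 40
gcd(6,1,5,2,5) = 1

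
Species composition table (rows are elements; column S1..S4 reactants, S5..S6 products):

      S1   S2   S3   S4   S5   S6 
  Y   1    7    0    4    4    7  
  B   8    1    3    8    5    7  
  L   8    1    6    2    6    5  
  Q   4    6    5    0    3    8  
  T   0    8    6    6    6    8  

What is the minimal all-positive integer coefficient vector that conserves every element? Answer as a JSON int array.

Coefficients: [4, 6, 1, 2, 3, 6]

Y: 4·1+6·7+1·0+2·4 = 54 | 3·4+6·7 = 54
B: 4·8+6·1+1·3+2·8 = 57 | 3·5+6·7 = 57
L: 4·8+6·1+1·6+2·2 = 48 | 3·6+6·5 = 48
Q: 4·4+6·6+1·5+2·0 = 57 | 3·3+6·8 = 57
T: 4·0+6·8+1·6+2·6 = 66 | 3·6+6·8 = 66
gcd(4,6,1,2,3,6) = 1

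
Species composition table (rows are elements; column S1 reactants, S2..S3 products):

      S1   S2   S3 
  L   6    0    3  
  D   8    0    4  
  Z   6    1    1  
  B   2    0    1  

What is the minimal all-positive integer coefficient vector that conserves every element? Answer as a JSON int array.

L: 1·6 = 6 | 4·0+2·3 = 6
D: 1·8 = 8 | 4·0+2·4 = 8
Z: 1·6 = 6 | 4·1+2·1 = 6
B: 1·2 = 2 | 4·0+2·1 = 2
gcd(1,4,2) = 1

Coefficients: [1, 4, 2]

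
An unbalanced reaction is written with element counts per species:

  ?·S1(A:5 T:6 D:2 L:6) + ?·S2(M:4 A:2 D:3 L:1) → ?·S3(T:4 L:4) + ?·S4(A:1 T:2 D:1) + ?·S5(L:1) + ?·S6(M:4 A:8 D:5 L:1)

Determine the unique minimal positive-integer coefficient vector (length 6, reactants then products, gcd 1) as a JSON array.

M: 4·0+3·4 = 12 | 5·0+2·0+4·0+3·4 = 12
A: 4·5+3·2 = 26 | 5·0+2·1+4·0+3·8 = 26
T: 4·6+3·0 = 24 | 5·4+2·2+4·0+3·0 = 24
D: 4·2+3·3 = 17 | 5·0+2·1+4·0+3·5 = 17
L: 4·6+3·1 = 27 | 5·4+2·0+4·1+3·1 = 27
gcd(4,3,5,2,4,3) = 1

Coefficients: [4, 3, 5, 2, 4, 3]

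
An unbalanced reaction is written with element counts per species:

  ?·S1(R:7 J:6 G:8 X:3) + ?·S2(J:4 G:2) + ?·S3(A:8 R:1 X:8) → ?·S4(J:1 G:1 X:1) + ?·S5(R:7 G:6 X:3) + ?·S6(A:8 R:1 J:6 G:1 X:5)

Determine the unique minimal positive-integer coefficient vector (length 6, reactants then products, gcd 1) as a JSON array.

Coefficients: [1, 3, 2, 6, 1, 2]

A: 1·0+3·0+2·8 = 16 | 6·0+1·0+2·8 = 16
R: 1·7+3·0+2·1 = 9 | 6·0+1·7+2·1 = 9
J: 1·6+3·4+2·0 = 18 | 6·1+1·0+2·6 = 18
G: 1·8+3·2+2·0 = 14 | 6·1+1·6+2·1 = 14
X: 1·3+3·0+2·8 = 19 | 6·1+1·3+2·5 = 19
gcd(1,3,2,6,1,2) = 1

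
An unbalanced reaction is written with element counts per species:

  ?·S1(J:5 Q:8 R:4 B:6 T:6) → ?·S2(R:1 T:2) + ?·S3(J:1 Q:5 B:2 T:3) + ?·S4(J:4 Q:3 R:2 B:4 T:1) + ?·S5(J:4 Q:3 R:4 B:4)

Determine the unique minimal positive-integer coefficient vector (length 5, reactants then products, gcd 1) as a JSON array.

J: 5·5 = 25 | 6·0+5·1+3·4+2·4 = 25
Q: 5·8 = 40 | 6·0+5·5+3·3+2·3 = 40
R: 5·4 = 20 | 6·1+5·0+3·2+2·4 = 20
B: 5·6 = 30 | 6·0+5·2+3·4+2·4 = 30
T: 5·6 = 30 | 6·2+5·3+3·1+2·0 = 30
gcd(5,6,5,3,2) = 1

Coefficients: [5, 6, 5, 3, 2]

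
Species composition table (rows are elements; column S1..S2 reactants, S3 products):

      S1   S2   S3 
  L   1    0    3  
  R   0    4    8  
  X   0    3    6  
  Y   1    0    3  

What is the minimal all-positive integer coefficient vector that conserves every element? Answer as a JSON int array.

L: 3·1+2·0 = 3 | 1·3 = 3
R: 3·0+2·4 = 8 | 1·8 = 8
X: 3·0+2·3 = 6 | 1·6 = 6
Y: 3·1+2·0 = 3 | 1·3 = 3
gcd(3,2,1) = 1

Coefficients: [3, 2, 1]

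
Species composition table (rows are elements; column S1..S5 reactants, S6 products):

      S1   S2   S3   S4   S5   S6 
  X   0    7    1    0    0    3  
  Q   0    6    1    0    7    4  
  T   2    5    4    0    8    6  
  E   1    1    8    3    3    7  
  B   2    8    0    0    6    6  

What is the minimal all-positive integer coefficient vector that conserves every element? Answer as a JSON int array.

Coefficients: [4, 2, 1, 6, 1, 5]

X: 4·0+2·7+1·1+6·0+1·0 = 15 | 5·3 = 15
Q: 4·0+2·6+1·1+6·0+1·7 = 20 | 5·4 = 20
T: 4·2+2·5+1·4+6·0+1·8 = 30 | 5·6 = 30
E: 4·1+2·1+1·8+6·3+1·3 = 35 | 5·7 = 35
B: 4·2+2·8+1·0+6·0+1·6 = 30 | 5·6 = 30
gcd(4,2,1,6,1,5) = 1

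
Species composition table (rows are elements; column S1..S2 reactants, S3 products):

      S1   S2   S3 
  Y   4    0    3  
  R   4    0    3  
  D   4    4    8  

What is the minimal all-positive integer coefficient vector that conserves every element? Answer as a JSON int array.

Y: 3·4+5·0 = 12 | 4·3 = 12
R: 3·4+5·0 = 12 | 4·3 = 12
D: 3·4+5·4 = 32 | 4·8 = 32
gcd(3,5,4) = 1

Coefficients: [3, 5, 4]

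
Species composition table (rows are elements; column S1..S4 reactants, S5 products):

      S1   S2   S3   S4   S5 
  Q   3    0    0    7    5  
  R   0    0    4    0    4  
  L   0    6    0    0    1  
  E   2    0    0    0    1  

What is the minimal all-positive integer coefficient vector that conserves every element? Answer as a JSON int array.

Q: 3·3+1·0+6·0+3·7 = 30 | 6·5 = 30
R: 3·0+1·0+6·4+3·0 = 24 | 6·4 = 24
L: 3·0+1·6+6·0+3·0 = 6 | 6·1 = 6
E: 3·2+1·0+6·0+3·0 = 6 | 6·1 = 6
gcd(3,1,6,3,6) = 1

Coefficients: [3, 1, 6, 3, 6]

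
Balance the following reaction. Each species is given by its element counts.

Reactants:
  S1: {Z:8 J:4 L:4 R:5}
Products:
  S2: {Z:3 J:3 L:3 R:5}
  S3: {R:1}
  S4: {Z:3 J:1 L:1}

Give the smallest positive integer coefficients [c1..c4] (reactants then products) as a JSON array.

Coefficients: [3, 2, 5, 6]

Z: 3·8 = 24 | 2·3+5·0+6·3 = 24
J: 3·4 = 12 | 2·3+5·0+6·1 = 12
L: 3·4 = 12 | 2·3+5·0+6·1 = 12
R: 3·5 = 15 | 2·5+5·1+6·0 = 15
gcd(3,2,5,6) = 1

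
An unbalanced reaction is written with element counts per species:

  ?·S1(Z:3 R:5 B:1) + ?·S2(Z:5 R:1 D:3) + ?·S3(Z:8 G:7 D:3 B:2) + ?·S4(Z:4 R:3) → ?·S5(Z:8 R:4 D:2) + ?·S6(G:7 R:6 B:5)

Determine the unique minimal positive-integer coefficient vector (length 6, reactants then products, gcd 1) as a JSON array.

Coefficients: [3, 3, 1, 4, 6, 1]

Z: 3·3+3·5+1·8+4·4 = 48 | 6·8+1·0 = 48
G: 3·0+3·0+1·7+4·0 = 7 | 6·0+1·7 = 7
R: 3·5+3·1+1·0+4·3 = 30 | 6·4+1·6 = 30
D: 3·0+3·3+1·3+4·0 = 12 | 6·2+1·0 = 12
B: 3·1+3·0+1·2+4·0 = 5 | 6·0+1·5 = 5
gcd(3,3,1,4,6,1) = 1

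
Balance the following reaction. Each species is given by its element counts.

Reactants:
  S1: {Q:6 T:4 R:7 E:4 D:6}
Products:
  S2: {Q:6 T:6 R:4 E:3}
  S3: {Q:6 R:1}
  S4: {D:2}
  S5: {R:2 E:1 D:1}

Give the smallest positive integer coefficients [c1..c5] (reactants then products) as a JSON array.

Coefficients: [3, 2, 1, 6, 6]

Q: 3·6 = 18 | 2·6+1·6+6·0+6·0 = 18
T: 3·4 = 12 | 2·6+1·0+6·0+6·0 = 12
R: 3·7 = 21 | 2·4+1·1+6·0+6·2 = 21
E: 3·4 = 12 | 2·3+1·0+6·0+6·1 = 12
D: 3·6 = 18 | 2·0+1·0+6·2+6·1 = 18
gcd(3,2,1,6,6) = 1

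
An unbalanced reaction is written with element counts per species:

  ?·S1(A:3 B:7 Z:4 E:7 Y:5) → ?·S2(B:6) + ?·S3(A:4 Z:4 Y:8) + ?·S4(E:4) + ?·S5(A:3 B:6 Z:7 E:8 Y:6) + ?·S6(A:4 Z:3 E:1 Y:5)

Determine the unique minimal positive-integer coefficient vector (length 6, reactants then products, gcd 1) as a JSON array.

A: 6·3 = 18 | 5·0+1·4+6·0+2·3+2·4 = 18
B: 6·7 = 42 | 5·6+1·0+6·0+2·6+2·0 = 42
Z: 6·4 = 24 | 5·0+1·4+6·0+2·7+2·3 = 24
E: 6·7 = 42 | 5·0+1·0+6·4+2·8+2·1 = 42
Y: 6·5 = 30 | 5·0+1·8+6·0+2·6+2·5 = 30
gcd(6,5,1,6,2,2) = 1

Coefficients: [6, 5, 1, 6, 2, 2]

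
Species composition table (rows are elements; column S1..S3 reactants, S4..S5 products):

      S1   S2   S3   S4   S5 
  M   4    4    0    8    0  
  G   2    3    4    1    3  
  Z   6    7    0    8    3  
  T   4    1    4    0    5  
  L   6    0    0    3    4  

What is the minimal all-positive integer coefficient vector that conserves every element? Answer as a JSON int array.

M: 6·4+2·4+1·0 = 32 | 4·8+6·0 = 32
G: 6·2+2·3+1·4 = 22 | 4·1+6·3 = 22
Z: 6·6+2·7+1·0 = 50 | 4·8+6·3 = 50
T: 6·4+2·1+1·4 = 30 | 4·0+6·5 = 30
L: 6·6+2·0+1·0 = 36 | 4·3+6·4 = 36
gcd(6,2,1,4,6) = 1

Coefficients: [6, 2, 1, 4, 6]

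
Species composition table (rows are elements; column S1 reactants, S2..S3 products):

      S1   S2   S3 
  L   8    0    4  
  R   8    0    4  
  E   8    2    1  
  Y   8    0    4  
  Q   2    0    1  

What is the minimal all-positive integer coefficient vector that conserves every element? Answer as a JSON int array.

Coefficients: [1, 3, 2]

L: 1·8 = 8 | 3·0+2·4 = 8
R: 1·8 = 8 | 3·0+2·4 = 8
E: 1·8 = 8 | 3·2+2·1 = 8
Y: 1·8 = 8 | 3·0+2·4 = 8
Q: 1·2 = 2 | 3·0+2·1 = 2
gcd(1,3,2) = 1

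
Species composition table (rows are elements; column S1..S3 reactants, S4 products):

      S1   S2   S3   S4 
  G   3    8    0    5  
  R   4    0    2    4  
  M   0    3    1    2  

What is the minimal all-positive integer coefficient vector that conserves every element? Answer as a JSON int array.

G: 3·3+2·8+4·0 = 25 | 5·5 = 25
R: 3·4+2·0+4·2 = 20 | 5·4 = 20
M: 3·0+2·3+4·1 = 10 | 5·2 = 10
gcd(3,2,4,5) = 1

Coefficients: [3, 2, 4, 5]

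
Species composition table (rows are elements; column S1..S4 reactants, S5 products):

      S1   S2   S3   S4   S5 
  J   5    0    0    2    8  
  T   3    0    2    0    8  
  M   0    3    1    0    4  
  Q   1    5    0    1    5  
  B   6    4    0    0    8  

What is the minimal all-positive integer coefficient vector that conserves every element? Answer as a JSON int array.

J: 2·5+1·0+5·0+3·2 = 16 | 2·8 = 16
T: 2·3+1·0+5·2+3·0 = 16 | 2·8 = 16
M: 2·0+1·3+5·1+3·0 = 8 | 2·4 = 8
Q: 2·1+1·5+5·0+3·1 = 10 | 2·5 = 10
B: 2·6+1·4+5·0+3·0 = 16 | 2·8 = 16
gcd(2,1,5,3,2) = 1

Coefficients: [2, 1, 5, 3, 2]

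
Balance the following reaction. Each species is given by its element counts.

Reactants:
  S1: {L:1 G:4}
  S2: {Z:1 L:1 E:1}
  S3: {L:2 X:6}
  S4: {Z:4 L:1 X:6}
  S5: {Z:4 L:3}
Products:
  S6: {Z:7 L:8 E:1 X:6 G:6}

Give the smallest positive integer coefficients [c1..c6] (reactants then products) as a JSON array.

Z: 6·0+4·1+3·0+1·4+5·4 = 28 | 4·7 = 28
L: 6·1+4·1+3·2+1·1+5·3 = 32 | 4·8 = 32
E: 6·0+4·1+3·0+1·0+5·0 = 4 | 4·1 = 4
X: 6·0+4·0+3·6+1·6+5·0 = 24 | 4·6 = 24
G: 6·4+4·0+3·0+1·0+5·0 = 24 | 4·6 = 24
gcd(6,4,3,1,5,4) = 1

Coefficients: [6, 4, 3, 1, 5, 4]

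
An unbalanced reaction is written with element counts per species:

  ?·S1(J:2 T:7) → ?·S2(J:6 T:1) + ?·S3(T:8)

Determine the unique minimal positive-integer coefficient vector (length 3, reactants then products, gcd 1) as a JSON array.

J: 6·2 = 12 | 2·6+5·0 = 12
T: 6·7 = 42 | 2·1+5·8 = 42
gcd(6,2,5) = 1

Coefficients: [6, 2, 5]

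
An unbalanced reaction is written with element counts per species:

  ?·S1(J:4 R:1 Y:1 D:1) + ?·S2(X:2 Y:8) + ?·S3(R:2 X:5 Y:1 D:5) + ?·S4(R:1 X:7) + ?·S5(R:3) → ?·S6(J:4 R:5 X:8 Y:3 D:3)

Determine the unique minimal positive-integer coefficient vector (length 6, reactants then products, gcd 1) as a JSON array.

Coefficients: [5, 1, 2, 4, 4, 5]

J: 5·4+1·0+2·0+4·0+4·0 = 20 | 5·4 = 20
R: 5·1+1·0+2·2+4·1+4·3 = 25 | 5·5 = 25
X: 5·0+1·2+2·5+4·7+4·0 = 40 | 5·8 = 40
Y: 5·1+1·8+2·1+4·0+4·0 = 15 | 5·3 = 15
D: 5·1+1·0+2·5+4·0+4·0 = 15 | 5·3 = 15
gcd(5,1,2,4,4,5) = 1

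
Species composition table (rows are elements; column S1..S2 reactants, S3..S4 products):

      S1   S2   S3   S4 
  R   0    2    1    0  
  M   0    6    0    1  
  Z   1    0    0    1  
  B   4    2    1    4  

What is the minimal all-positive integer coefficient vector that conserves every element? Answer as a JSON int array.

Coefficients: [6, 1, 2, 6]

R: 6·0+1·2 = 2 | 2·1+6·0 = 2
M: 6·0+1·6 = 6 | 2·0+6·1 = 6
Z: 6·1+1·0 = 6 | 2·0+6·1 = 6
B: 6·4+1·2 = 26 | 2·1+6·4 = 26
gcd(6,1,2,6) = 1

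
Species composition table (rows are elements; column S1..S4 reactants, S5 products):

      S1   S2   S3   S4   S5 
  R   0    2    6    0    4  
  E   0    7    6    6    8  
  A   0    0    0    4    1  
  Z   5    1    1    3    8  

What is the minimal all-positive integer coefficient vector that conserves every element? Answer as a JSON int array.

R: 5·0+2·2+2·6+1·0 = 16 | 4·4 = 16
E: 5·0+2·7+2·6+1·6 = 32 | 4·8 = 32
A: 5·0+2·0+2·0+1·4 = 4 | 4·1 = 4
Z: 5·5+2·1+2·1+1·3 = 32 | 4·8 = 32
gcd(5,2,2,1,4) = 1

Coefficients: [5, 2, 2, 1, 4]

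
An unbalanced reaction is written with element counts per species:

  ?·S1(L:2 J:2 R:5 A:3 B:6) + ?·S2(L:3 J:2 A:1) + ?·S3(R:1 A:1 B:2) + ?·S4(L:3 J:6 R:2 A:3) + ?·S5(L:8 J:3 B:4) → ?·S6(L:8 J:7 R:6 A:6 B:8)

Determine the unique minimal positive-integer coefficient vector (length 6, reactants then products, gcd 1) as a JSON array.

L: 4·2+6·3+6·0+2·3+1·8 = 40 | 5·8 = 40
J: 4·2+6·2+6·0+2·6+1·3 = 35 | 5·7 = 35
R: 4·5+6·0+6·1+2·2+1·0 = 30 | 5·6 = 30
A: 4·3+6·1+6·1+2·3+1·0 = 30 | 5·6 = 30
B: 4·6+6·0+6·2+2·0+1·4 = 40 | 5·8 = 40
gcd(4,6,6,2,1,5) = 1

Coefficients: [4, 6, 6, 2, 1, 5]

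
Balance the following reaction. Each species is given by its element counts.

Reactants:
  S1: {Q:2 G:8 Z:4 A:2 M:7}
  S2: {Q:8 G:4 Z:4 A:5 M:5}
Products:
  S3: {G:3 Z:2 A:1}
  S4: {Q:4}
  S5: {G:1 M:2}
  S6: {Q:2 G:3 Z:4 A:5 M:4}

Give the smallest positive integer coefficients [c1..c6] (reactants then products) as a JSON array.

Q: 1·2+3·8 = 26 | 2·0+5·4+5·0+3·2 = 26
G: 1·8+3·4 = 20 | 2·3+5·0+5·1+3·3 = 20
Z: 1·4+3·4 = 16 | 2·2+5·0+5·0+3·4 = 16
A: 1·2+3·5 = 17 | 2·1+5·0+5·0+3·5 = 17
M: 1·7+3·5 = 22 | 2·0+5·0+5·2+3·4 = 22
gcd(1,3,2,5,5,3) = 1

Coefficients: [1, 3, 2, 5, 5, 3]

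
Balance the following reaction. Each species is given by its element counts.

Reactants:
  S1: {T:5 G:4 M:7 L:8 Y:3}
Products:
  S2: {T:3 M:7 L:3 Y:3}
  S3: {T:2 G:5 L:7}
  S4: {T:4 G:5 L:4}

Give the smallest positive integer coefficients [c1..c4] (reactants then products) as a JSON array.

T: 5·5 = 25 | 5·3+3·2+1·4 = 25
G: 5·4 = 20 | 5·0+3·5+1·5 = 20
M: 5·7 = 35 | 5·7+3·0+1·0 = 35
L: 5·8 = 40 | 5·3+3·7+1·4 = 40
Y: 5·3 = 15 | 5·3+3·0+1·0 = 15
gcd(5,5,3,1) = 1

Coefficients: [5, 5, 3, 1]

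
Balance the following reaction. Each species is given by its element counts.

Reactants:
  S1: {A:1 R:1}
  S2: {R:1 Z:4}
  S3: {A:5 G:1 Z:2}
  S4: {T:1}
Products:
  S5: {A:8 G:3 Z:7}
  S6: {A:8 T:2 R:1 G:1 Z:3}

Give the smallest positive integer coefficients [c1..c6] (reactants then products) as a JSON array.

Coefficients: [2, 1, 6, 6, 1, 3]

A: 2·1+1·0+6·5+6·0 = 32 | 1·8+3·8 = 32
T: 2·0+1·0+6·0+6·1 = 6 | 1·0+3·2 = 6
R: 2·1+1·1+6·0+6·0 = 3 | 1·0+3·1 = 3
G: 2·0+1·0+6·1+6·0 = 6 | 1·3+3·1 = 6
Z: 2·0+1·4+6·2+6·0 = 16 | 1·7+3·3 = 16
gcd(2,1,6,6,1,3) = 1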